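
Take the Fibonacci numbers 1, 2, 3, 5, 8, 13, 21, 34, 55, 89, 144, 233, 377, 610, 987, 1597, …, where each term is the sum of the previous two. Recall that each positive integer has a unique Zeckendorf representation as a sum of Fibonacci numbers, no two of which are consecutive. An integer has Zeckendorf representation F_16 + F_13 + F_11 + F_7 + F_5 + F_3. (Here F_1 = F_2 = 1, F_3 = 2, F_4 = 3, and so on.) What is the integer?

1329

F_16 + F_13 + F_11 + F_7 + F_5 + F_3 = 987 + 233 + 89 + 13 + 5 + 2 = 1329.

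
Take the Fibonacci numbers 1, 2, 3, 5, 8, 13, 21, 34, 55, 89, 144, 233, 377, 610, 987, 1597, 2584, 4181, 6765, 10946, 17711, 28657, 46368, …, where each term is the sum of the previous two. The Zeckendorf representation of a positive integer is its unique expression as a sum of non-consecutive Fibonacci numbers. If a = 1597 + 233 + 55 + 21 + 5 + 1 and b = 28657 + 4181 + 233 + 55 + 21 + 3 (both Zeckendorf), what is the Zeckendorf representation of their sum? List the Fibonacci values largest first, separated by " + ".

The two numbers are 1912 and 33150, so their sum is 35062.
28657 ≤ 35062 < 46368, so take 28657; remainder 6405
4181 ≤ 6405 < 6765, so take 4181; remainder 2224
1597 ≤ 2224 < 2584, so take 1597; remainder 627
610 ≤ 627 < 987, so take 610; remainder 17
13 ≤ 17 < 21, so take 13; remainder 4
3 ≤ 4 < 5, so take 3; remainder 1
1 ≤ 1 < 2, so take 1; remainder 0

28657 + 4181 + 1597 + 610 + 13 + 3 + 1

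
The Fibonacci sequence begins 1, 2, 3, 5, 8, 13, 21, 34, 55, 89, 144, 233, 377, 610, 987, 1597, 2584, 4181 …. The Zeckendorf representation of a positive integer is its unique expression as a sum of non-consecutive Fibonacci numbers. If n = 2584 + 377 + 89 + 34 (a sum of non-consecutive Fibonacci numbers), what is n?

3084

2584 + 377 + 89 + 34 = 3084.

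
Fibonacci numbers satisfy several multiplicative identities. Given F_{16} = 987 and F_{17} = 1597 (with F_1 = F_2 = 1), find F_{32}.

2178309

By the doubling identity F_{2k} = F_k(2F_{k+1} − F_k): F_{32} = 987·(2·1597 − 987) = 987·2207 = 2178309.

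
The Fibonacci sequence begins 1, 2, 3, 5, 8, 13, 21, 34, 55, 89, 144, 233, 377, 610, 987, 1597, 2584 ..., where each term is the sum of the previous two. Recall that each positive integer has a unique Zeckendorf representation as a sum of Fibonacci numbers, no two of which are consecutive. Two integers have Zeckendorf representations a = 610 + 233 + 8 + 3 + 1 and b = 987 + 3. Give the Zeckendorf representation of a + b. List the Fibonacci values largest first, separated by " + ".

The two numbers are 855 and 990, so their sum is 1845.
Greedy algorithm:
1845: greatest Fibonacci not exceeding it is 1597, leaving 248
248: greatest Fibonacci not exceeding it is 233, leaving 15
15: greatest Fibonacci not exceeding it is 13, leaving 2
2: greatest Fibonacci not exceeding it is 2, leaving 0

1597 + 233 + 13 + 2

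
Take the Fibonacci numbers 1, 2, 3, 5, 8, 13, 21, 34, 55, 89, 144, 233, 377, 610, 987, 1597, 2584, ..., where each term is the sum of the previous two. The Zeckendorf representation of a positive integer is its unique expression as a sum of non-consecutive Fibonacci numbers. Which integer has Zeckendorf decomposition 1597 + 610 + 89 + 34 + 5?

1597 + 610 + 89 + 34 + 5 = 2335.

2335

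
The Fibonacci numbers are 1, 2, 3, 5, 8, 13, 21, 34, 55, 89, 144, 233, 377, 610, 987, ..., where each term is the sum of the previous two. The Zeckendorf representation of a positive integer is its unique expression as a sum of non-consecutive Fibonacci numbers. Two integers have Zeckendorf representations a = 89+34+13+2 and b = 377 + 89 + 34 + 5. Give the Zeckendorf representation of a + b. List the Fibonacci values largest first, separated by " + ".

610 + 21 + 8 + 3 + 1

The two numbers are 138 and 505, so their sum is 643.
Repeatedly subtract the largest Fibonacci number that fits:
610 ≤ 643 < 987, so take 610; remainder 33
21 ≤ 33 < 34, so take 21; remainder 12
8 ≤ 12 < 13, so take 8; remainder 4
3 ≤ 4 < 5, so take 3; remainder 1
1 ≤ 1 < 2, so take 1; remainder 0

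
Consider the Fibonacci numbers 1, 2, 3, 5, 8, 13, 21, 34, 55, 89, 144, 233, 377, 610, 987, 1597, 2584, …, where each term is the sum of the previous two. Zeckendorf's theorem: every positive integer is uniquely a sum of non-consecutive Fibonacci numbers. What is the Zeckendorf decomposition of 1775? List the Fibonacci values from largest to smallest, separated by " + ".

take 1597 (≤ 1775); 1775 − 1597 = 178
take 144 (≤ 178); 178 − 144 = 34
take 34 (≤ 34); 34 − 34 = 0
So 1775 = 1597 + 144 + 34, with no two terms consecutive in the sequence.

1597 + 144 + 34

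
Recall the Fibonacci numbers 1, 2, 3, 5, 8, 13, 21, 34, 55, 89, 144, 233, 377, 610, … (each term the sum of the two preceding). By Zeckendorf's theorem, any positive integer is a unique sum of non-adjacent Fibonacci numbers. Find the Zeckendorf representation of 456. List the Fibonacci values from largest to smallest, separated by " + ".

377 + 55 + 21 + 3

Greedily peel off the largest Fibonacci term at each step:
subtract 377 from 456: 79 remains
subtract 55 from 79: 24 remains
subtract 21 from 24: 3 remains
subtract 3 from 3: 0 remains
So 456 = 377 + 55 + 21 + 3, with no two terms consecutive in the sequence.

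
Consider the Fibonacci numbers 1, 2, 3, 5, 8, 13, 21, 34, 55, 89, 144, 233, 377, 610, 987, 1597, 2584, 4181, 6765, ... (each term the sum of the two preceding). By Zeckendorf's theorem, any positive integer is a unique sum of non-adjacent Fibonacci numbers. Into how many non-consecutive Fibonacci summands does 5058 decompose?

4

Greedy algorithm:
subtract 4181 from 5058: 877 remains
subtract 610 from 877: 267 remains
subtract 233 from 267: 34 remains
subtract 34 from 34: 0 remains
5058 = 4181 + 610 + 233 + 34, which has 4 terms.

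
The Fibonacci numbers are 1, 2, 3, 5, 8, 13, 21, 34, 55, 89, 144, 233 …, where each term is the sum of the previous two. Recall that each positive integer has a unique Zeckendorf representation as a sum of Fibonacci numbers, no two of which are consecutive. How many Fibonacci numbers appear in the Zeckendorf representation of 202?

3

144 ≤ 202 < 233, so take 144; remainder 58
55 ≤ 58 < 89, so take 55; remainder 3
3 ≤ 3 < 5, so take 3; remainder 0
202 = 144 + 55 + 3, which has 3 terms.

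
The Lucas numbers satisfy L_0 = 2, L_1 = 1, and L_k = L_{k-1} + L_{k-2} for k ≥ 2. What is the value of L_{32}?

4870847

Iterating the recurrence up to L_{27} = 439204 and L_{26} = 271443:
L_{28} = L_{27} + L_{26} = 439204 + 271443 = 710647
L_{29} = L_{28} + L_{27} = 710647 + 439204 = 1149851
L_{30} = L_{29} + L_{28} = 1149851 + 710647 = 1860498
L_{31} = L_{30} + L_{29} = 1860498 + 1149851 = 3010349
L_{32} = L_{31} + L_{30} = 3010349 + 1860498 = 4870847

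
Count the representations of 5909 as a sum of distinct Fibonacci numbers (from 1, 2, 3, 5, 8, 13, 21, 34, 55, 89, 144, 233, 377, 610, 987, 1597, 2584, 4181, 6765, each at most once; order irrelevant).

51

Each representation comes from the Zeckendorf form by replacing some F_k with F_{k−1} + F_{k−2} where possible.
5909 = 4181+1597+89+34+8 = 4181+1597+89+34+5+3 = 4181+1597+89+21+13+8 = … (48 more), for 51 in all.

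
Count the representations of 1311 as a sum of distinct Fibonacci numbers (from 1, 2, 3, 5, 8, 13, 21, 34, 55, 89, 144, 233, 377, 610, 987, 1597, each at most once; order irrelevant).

1311 = 987+233+89+2 = 987+233+55+34+2 = 610+377+233+89+2 = … (11 more), for 14 in all.

14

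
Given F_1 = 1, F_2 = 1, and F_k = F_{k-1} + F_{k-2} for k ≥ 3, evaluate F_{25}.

Iterating the recurrence up to F_{19} = 4181 and F_{18} = 2584:
F_{20} = F_{19} + F_{18} = 4181 + 2584 = 6765
F_{21} = F_{20} + F_{19} = 6765 + 4181 = 10946
F_{22} = F_{21} + F_{20} = 10946 + 6765 = 17711
F_{23} = F_{22} + F_{21} = 17711 + 10946 = 28657
F_{24} = F_{23} + F_{22} = 28657 + 17711 = 46368
F_{25} = F_{24} + F_{23} = 46368 + 28657 = 75025

75025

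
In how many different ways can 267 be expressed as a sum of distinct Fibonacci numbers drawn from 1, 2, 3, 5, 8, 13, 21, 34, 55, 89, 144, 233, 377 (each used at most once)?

11

Starting from the Zeckendorf form and repeatedly splitting a term F_k into F_{k−1} + F_{k−2} (when neither is already used) reaches every representation.
267 = 233+34 = 233+21+13 = 144+89+34 = 233+21+8+5 = 144+89+21+13 = … (6 more), for 11 in all.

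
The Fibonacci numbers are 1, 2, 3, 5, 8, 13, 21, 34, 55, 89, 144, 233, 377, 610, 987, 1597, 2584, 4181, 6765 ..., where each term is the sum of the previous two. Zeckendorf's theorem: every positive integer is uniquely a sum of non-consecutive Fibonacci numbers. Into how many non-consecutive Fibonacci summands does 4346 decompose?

3

Greedily peel off the largest Fibonacci term at each step:
4181 ≤ 4346 < 6765, so take 4181; remainder 165
144 ≤ 165 < 233, so take 144; remainder 21
21 ≤ 21 < 34, so take 21; remainder 0
4346 = 4181 + 144 + 21, which has 3 terms.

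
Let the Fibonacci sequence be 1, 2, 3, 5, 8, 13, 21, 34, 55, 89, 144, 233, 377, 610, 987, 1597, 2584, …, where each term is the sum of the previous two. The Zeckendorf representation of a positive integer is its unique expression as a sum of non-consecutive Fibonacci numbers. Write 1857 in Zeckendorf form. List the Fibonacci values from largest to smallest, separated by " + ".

Greedy algorithm:
subtract 1597 from 1857: 260 remains
subtract 233 from 260: 27 remains
subtract 21 from 27: 6 remains
subtract 5 from 6: 1 remains
subtract 1 from 1: 0 remains
So 1857 = 1597 + 233 + 21 + 5 + 1, with no two terms consecutive in the sequence.

1597 + 233 + 21 + 5 + 1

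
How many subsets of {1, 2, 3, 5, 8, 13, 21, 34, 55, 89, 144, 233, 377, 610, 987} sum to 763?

14

Starting from the Zeckendorf form and repeatedly splitting a term F_k into F_{k−1} + F_{k−2} (when neither is already used) reaches every representation.
763 = 610+144+8+1 = 610+144+5+3+1 = 610+89+55+8+1 = 377+233+144+8+1 = 610+89+55+5+3+1 = … (9 more), for 14 in all.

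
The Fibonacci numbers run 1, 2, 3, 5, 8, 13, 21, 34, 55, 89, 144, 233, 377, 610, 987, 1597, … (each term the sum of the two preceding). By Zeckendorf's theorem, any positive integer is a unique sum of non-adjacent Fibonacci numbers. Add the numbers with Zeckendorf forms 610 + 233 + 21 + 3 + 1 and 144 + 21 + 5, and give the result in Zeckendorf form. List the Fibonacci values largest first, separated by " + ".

The two numbers are 868 and 170, so their sum is 1038.
Repeatedly subtract the largest Fibonacci number that fits:
largest Fibonacci ≤ 1038 is 987; 1038 − 987 = 51
largest Fibonacci ≤ 51 is 34; 51 − 34 = 17
largest Fibonacci ≤ 17 is 13; 17 − 13 = 4
largest Fibonacci ≤ 4 is 3; 4 − 3 = 1
largest Fibonacci ≤ 1 is 1; 1 − 1 = 0

987 + 34 + 13 + 3 + 1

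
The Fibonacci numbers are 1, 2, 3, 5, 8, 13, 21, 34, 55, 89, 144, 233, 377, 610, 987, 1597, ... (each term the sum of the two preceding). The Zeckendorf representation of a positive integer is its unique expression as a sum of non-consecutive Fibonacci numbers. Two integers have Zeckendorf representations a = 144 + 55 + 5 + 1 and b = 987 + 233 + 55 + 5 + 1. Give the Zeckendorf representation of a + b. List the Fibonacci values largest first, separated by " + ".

987 + 377 + 89 + 21 + 8 + 3 + 1

The two numbers are 205 and 1281, so their sum is 1486.
largest Fibonacci ≤ 1486 is 987; 1486 − 987 = 499
largest Fibonacci ≤ 499 is 377; 499 − 377 = 122
largest Fibonacci ≤ 122 is 89; 122 − 89 = 33
largest Fibonacci ≤ 33 is 21; 33 − 21 = 12
largest Fibonacci ≤ 12 is 8; 12 − 8 = 4
largest Fibonacci ≤ 4 is 3; 4 − 3 = 1
largest Fibonacci ≤ 1 is 1; 1 − 1 = 0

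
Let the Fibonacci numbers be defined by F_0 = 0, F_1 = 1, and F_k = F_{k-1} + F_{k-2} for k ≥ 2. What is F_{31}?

1346269

Iterating the recurrence up to F_{23} = 28657 and F_{22} = 17711:
F_{24} = F_{23} + F_{22} = 28657 + 17711 = 46368
F_{25} = F_{24} + F_{23} = 46368 + 28657 = 75025
F_{26} = F_{25} + F_{24} = 75025 + 46368 = 121393
F_{27} = F_{26} + F_{25} = 121393 + 75025 = 196418
F_{28} = F_{27} + F_{26} = 196418 + 121393 = 317811
F_{29} = F_{28} + F_{27} = 317811 + 196418 = 514229
F_{30} = F_{29} + F_{28} = 514229 + 317811 = 832040
F_{31} = F_{30} + F_{29} = 832040 + 514229 = 1346269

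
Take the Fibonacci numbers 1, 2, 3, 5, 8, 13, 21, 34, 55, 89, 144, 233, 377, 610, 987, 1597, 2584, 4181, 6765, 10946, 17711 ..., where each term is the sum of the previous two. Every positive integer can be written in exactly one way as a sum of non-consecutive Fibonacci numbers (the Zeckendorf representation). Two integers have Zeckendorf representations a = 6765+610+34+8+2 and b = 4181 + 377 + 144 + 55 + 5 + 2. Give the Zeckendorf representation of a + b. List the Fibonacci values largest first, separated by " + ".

10946 + 987 + 233 + 13 + 3 + 1

The two numbers are 7419 and 4764, so their sum is 12183.
Greedy algorithm:
12183 − 10946 = 1237
1237 − 987 = 250
250 − 233 = 17
17 − 13 = 4
4 − 3 = 1
1 − 1 = 0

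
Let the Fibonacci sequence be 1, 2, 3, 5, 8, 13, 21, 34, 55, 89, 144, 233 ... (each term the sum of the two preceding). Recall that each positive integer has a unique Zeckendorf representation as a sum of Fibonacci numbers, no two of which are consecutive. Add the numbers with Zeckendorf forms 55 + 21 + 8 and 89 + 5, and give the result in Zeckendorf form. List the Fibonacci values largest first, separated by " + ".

The two numbers are 84 and 94, so their sum is 178.
178: greatest Fibonacci not exceeding it is 144, leaving 34
34: greatest Fibonacci not exceeding it is 34, leaving 0

144 + 34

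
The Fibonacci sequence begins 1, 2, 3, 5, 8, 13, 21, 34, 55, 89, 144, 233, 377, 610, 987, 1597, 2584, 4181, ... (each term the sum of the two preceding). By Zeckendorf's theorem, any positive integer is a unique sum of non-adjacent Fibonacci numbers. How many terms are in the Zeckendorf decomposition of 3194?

2

Greedy algorithm:
largest Fibonacci ≤ 3194 is 2584; 3194 − 2584 = 610
largest Fibonacci ≤ 610 is 610; 610 − 610 = 0
3194 = 2584 + 610, which has 2 terms.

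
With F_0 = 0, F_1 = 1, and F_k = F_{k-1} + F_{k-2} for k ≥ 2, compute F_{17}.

1597

Iterating the recurrence up to F_{13} = 233 and F_{12} = 144:
F_{14} = F_{13} + F_{12} = 233 + 144 = 377
F_{15} = F_{14} + F_{13} = 377 + 233 = 610
F_{16} = F_{15} + F_{14} = 610 + 377 = 987
F_{17} = F_{16} + F_{15} = 987 + 610 = 1597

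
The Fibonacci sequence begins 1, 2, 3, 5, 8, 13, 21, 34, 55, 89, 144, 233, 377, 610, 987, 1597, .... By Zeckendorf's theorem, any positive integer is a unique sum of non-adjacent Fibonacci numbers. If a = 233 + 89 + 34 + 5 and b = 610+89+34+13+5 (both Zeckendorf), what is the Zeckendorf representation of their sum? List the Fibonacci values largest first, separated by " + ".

987 + 89 + 34 + 2

The two numbers are 361 and 751, so their sum is 1112.
987 ≤ 1112 < 1597, so take 987; remainder 125
89 ≤ 125 < 144, so take 89; remainder 36
34 ≤ 36 < 55, so take 34; remainder 2
2 ≤ 2 < 3, so take 2; remainder 0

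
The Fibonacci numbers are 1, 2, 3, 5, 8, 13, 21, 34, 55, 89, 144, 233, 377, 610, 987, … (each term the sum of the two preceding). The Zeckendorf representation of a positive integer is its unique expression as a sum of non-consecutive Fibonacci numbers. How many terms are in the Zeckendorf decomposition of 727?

5

727: greatest Fibonacci not exceeding it is 610, leaving 117
117: greatest Fibonacci not exceeding it is 89, leaving 28
28: greatest Fibonacci not exceeding it is 21, leaving 7
7: greatest Fibonacci not exceeding it is 5, leaving 2
2: greatest Fibonacci not exceeding it is 2, leaving 0
727 = 610 + 89 + 21 + 5 + 2, which has 5 terms.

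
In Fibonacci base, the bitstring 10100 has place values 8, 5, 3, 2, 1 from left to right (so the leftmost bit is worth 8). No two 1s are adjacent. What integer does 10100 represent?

11

Summing the place values of the 1 bits: 8 + 3 = 11.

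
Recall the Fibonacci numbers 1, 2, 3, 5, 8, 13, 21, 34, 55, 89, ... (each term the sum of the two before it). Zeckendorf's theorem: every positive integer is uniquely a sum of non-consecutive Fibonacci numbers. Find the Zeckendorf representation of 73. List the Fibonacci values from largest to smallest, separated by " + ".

55 + 13 + 5

73: greatest Fibonacci not exceeding it is 55, leaving 18
18: greatest Fibonacci not exceeding it is 13, leaving 5
5: greatest Fibonacci not exceeding it is 5, leaving 0
So 73 = 55 + 13 + 5, with no two terms consecutive in the sequence.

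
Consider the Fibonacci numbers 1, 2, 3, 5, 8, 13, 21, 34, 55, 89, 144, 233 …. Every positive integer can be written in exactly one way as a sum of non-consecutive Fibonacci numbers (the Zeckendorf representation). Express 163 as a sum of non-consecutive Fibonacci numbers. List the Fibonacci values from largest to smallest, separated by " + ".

144 + 13 + 5 + 1

Greedily peel off the largest Fibonacci term at each step:
163 − 144 = 19
19 − 13 = 6
6 − 5 = 1
1 − 1 = 0
So 163 = 144 + 13 + 5 + 1, with no two terms consecutive in the sequence.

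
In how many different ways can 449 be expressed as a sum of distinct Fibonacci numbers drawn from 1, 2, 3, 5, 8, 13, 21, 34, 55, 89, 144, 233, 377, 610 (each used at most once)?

10

Each representation comes from the Zeckendorf form by replacing some F_k with F_{k−1} + F_{k−2} where possible.
449 = 377+55+13+3+1 = 377+55+8+5+3+1 = 377+34+21+13+3+1 = 233+144+55+13+3+1 = … (6 more), for 10 in all.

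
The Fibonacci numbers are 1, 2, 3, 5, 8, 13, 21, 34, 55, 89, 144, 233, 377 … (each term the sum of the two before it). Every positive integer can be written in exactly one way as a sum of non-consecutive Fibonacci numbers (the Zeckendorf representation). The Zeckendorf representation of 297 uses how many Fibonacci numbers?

233 ≤ 297 < 377, so take 233; remainder 64
55 ≤ 64 < 89, so take 55; remainder 9
8 ≤ 9 < 13, so take 8; remainder 1
1 ≤ 1 < 2, so take 1; remainder 0
297 = 233 + 55 + 8 + 1, which has 4 terms.

4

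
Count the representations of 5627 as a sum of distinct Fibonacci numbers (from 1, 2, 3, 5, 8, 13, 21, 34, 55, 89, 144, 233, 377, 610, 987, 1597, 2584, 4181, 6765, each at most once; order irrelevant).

44

Starting from the Zeckendorf form and repeatedly splitting a term F_k into F_{k−1} + F_{k−2} (when neither is already used) reaches every representation.
5627 = 4181+987+377+55+21+5+1 = 4181+987+377+55+21+3+2+1 = 4181+987+377+55+13+8+5+1 = … (41 more), for 44 in all.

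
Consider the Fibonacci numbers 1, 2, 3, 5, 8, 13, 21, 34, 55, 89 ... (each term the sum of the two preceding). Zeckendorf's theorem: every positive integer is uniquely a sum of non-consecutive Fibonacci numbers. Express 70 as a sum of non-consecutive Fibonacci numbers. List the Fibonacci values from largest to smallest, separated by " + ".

55 + 13 + 2

Repeatedly subtract the largest Fibonacci number that fits:
55 ≤ 70 < 89, so take 55; remainder 15
13 ≤ 15 < 21, so take 13; remainder 2
2 ≤ 2 < 3, so take 2; remainder 0
So 70 = 55 + 13 + 2, with no two terms consecutive in the sequence.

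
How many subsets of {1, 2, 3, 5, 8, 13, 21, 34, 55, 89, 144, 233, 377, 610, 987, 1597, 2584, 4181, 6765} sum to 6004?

40

Starting from the Zeckendorf form and repeatedly splitting a term F_k into F_{k−1} + F_{k−2} (when neither is already used) reaches every representation.
6004 = 4181+1597+144+55+21+5+1 = 4181+1597+144+55+21+3+2+1 = 4181+1597+144+55+13+8+5+1 = 4181+987+610+144+55+21+5+1 = … (36 more), for 40 in all.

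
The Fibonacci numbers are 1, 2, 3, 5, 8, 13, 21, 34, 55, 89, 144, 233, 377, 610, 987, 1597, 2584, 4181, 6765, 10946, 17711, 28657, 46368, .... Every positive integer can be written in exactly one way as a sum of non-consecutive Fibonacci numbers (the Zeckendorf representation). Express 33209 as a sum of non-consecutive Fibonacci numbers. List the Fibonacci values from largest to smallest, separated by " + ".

33209 − 28657 = 4552
4552 − 4181 = 371
371 − 233 = 138
138 − 89 = 49
49 − 34 = 15
15 − 13 = 2
2 − 2 = 0
So 33209 = 28657 + 4181 + 233 + 89 + 34 + 13 + 2, with no two terms consecutive in the sequence.

28657 + 4181 + 233 + 89 + 34 + 13 + 2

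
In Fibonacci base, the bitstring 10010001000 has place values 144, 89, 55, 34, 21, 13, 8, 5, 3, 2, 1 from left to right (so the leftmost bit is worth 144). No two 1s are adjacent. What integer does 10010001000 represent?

183

Summing the place values of the 1 bits: 144 + 34 + 5 = 183.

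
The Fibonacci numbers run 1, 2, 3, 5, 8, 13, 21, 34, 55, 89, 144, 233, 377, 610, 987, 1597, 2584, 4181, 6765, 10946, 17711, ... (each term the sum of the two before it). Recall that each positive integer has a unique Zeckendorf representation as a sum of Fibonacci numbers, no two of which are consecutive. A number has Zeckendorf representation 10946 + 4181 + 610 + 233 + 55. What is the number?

10946 + 4181 + 610 + 233 + 55 = 16025.

16025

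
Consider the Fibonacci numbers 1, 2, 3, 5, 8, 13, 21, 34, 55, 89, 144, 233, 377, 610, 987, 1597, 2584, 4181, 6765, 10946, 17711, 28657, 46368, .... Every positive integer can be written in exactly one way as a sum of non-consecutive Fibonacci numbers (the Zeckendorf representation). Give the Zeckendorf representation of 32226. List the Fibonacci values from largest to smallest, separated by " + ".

Greedily peel off the largest Fibonacci term at each step:
28657 ≤ 32226 < 46368, so take 28657; remainder 3569
2584 ≤ 3569 < 4181, so take 2584; remainder 985
610 ≤ 985 < 987, so take 610; remainder 375
233 ≤ 375 < 377, so take 233; remainder 142
89 ≤ 142 < 144, so take 89; remainder 53
34 ≤ 53 < 55, so take 34; remainder 19
13 ≤ 19 < 21, so take 13; remainder 6
5 ≤ 6 < 8, so take 5; remainder 1
1 ≤ 1 < 2, so take 1; remainder 0
So 32226 = 28657 + 2584 + 610 + 233 + 89 + 34 + 13 + 5 + 1, with no two terms consecutive in the sequence.

28657 + 2584 + 610 + 233 + 89 + 34 + 13 + 5 + 1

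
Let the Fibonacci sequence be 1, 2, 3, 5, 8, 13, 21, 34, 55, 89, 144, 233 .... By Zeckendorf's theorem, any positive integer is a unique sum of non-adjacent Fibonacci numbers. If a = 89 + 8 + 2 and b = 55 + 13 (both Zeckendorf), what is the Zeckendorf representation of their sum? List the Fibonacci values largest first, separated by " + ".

144 + 21 + 2

The two numbers are 99 and 68, so their sum is 167.
Greedy algorithm:
subtract 144 from 167: 23 remains
subtract 21 from 23: 2 remains
subtract 2 from 2: 0 remains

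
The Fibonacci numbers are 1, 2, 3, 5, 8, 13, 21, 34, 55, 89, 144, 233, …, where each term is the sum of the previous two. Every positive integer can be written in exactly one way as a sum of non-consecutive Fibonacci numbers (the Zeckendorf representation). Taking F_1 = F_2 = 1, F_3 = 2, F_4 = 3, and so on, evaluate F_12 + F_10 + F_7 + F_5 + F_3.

F_12 + F_10 + F_7 + F_5 + F_3 = 144 + 55 + 13 + 5 + 2 = 219.

219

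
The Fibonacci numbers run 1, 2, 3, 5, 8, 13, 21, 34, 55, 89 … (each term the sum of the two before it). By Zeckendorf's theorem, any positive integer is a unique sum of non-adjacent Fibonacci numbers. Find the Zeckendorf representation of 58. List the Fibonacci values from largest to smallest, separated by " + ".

55 + 3

subtract 55 from 58: 3 remains
subtract 3 from 3: 0 remains
So 58 = 55 + 3, with no two terms consecutive in the sequence.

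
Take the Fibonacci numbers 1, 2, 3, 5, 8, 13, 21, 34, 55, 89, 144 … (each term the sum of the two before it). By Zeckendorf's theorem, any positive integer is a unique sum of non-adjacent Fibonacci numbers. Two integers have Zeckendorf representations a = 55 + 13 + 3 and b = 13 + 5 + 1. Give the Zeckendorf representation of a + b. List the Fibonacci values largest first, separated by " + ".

89 + 1

The two numbers are 71 and 19, so their sum is 90.
90 − 89 = 1
1 − 1 = 0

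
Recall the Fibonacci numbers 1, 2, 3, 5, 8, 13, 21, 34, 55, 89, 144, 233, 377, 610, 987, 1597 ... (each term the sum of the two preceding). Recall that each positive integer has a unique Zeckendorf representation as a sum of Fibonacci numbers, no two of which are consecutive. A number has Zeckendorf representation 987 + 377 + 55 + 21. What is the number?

987 + 377 + 55 + 21 = 1440.

1440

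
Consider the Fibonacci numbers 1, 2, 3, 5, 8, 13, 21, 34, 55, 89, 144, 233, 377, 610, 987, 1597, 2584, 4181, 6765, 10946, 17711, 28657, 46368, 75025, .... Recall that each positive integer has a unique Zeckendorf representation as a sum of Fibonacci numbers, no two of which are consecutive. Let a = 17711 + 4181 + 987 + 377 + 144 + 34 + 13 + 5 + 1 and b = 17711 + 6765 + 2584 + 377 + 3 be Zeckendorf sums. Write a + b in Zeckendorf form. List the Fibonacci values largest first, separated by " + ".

The two numbers are 23453 and 27440, so their sum is 50893.
take 46368 (≤ 50893); 50893 − 46368 = 4525
take 4181 (≤ 4525); 4525 − 4181 = 344
take 233 (≤ 344); 344 − 233 = 111
take 89 (≤ 111); 111 − 89 = 22
take 21 (≤ 22); 22 − 21 = 1
take 1 (≤ 1); 1 − 1 = 0

46368 + 4181 + 233 + 89 + 21 + 1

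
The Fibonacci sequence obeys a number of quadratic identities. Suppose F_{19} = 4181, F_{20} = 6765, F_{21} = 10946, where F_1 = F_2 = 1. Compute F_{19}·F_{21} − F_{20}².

1

4181·10946 − 6765² = 45765226 − 45765225 = 1. (Cassini's identity: F_{k−1}F_{k+1} − F_k² = (−1)^k.)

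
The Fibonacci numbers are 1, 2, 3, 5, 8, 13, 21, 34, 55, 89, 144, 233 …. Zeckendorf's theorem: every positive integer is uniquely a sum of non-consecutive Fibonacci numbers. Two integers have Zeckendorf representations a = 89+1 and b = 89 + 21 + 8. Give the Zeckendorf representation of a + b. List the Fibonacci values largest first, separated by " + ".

144 + 55 + 8 + 1

The two numbers are 90 and 118, so their sum is 208.
Greedily peel off the largest Fibonacci term at each step:
144 ≤ 208 < 233, so take 144; remainder 64
55 ≤ 64 < 89, so take 55; remainder 9
8 ≤ 9 < 13, so take 8; remainder 1
1 ≤ 1 < 2, so take 1; remainder 0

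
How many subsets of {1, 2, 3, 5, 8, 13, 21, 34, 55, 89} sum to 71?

Each representation comes from the Zeckendorf form by replacing some F_k with F_{k−1} + F_{k−2} where possible.
71 = 55+13+3 = 55+13+2+1 = 55+8+5+3 = … (5 more), for 8 in all.

8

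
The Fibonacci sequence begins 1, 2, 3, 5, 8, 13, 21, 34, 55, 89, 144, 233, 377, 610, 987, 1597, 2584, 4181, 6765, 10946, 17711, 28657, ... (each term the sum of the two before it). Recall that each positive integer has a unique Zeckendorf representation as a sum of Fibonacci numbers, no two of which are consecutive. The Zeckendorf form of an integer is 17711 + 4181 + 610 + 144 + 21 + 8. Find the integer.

17711 + 4181 + 610 + 144 + 21 + 8 = 22675.

22675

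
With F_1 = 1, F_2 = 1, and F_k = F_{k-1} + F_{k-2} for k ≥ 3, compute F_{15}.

Iterating the recurrence up to F_{7} = 13 and F_{6} = 8:
F_{8} = F_{7} + F_{6} = 13 + 8 = 21
F_{9} = F_{8} + F_{7} = 21 + 13 = 34
F_{10} = F_{9} + F_{8} = 34 + 21 = 55
F_{11} = F_{10} + F_{9} = 55 + 34 = 89
F_{12} = F_{11} + F_{10} = 89 + 55 = 144
F_{13} = F_{12} + F_{11} = 144 + 89 = 233
F_{14} = F_{13} + F_{12} = 233 + 144 = 377
F_{15} = F_{14} + F_{13} = 377 + 233 = 610

610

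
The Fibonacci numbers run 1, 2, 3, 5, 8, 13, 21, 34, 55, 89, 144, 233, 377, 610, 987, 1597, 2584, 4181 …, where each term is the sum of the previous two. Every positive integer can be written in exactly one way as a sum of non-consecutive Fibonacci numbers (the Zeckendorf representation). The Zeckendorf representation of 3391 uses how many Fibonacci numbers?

3391: greatest Fibonacci not exceeding it is 2584, leaving 807
807: greatest Fibonacci not exceeding it is 610, leaving 197
197: greatest Fibonacci not exceeding it is 144, leaving 53
53: greatest Fibonacci not exceeding it is 34, leaving 19
19: greatest Fibonacci not exceeding it is 13, leaving 6
6: greatest Fibonacci not exceeding it is 5, leaving 1
1: greatest Fibonacci not exceeding it is 1, leaving 0
3391 = 2584 + 610 + 144 + 34 + 13 + 5 + 1, which has 7 terms.

7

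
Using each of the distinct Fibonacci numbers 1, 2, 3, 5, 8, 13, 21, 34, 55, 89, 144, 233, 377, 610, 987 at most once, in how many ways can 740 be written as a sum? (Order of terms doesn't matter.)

Each representation comes from the Zeckendorf form by replacing some F_k with F_{k−1} + F_{k−2} where possible.
740 = 610+89+34+5+2 = 610+89+21+13+5+2 = 377+233+89+34+5+2 = 610+55+34+21+13+5+2 = 377+233+89+21+13+5+2 = … (2 more), for 7 in all.

7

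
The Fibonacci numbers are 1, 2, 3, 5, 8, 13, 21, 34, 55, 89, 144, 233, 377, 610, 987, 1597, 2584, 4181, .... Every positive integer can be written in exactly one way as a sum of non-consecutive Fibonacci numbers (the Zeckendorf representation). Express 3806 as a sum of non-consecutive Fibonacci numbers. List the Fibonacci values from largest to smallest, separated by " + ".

2584 + 987 + 233 + 2

Repeatedly subtract the largest Fibonacci number that fits:
3806: greatest Fibonacci not exceeding it is 2584, leaving 1222
1222: greatest Fibonacci not exceeding it is 987, leaving 235
235: greatest Fibonacci not exceeding it is 233, leaving 2
2: greatest Fibonacci not exceeding it is 2, leaving 0
So 3806 = 2584 + 987 + 233 + 2, with no two terms consecutive in the sequence.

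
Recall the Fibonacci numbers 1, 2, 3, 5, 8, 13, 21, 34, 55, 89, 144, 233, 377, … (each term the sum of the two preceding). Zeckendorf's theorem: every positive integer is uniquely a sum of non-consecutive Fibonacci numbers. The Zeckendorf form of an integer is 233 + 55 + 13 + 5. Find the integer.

306

233 + 55 + 13 + 5 = 306.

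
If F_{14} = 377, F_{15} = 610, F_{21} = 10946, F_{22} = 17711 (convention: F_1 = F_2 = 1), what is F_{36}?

14930352

By the addition formula F_{m+n} = F_m F_{n+1} + F_{m−1} F_n with m=15, n=21: F_{36} = 610·17711 + 377·10946 = 10803710 + 4126642 = 14930352.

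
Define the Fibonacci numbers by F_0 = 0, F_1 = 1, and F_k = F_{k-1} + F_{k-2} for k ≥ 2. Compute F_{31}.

Iterating the recurrence up to F_{27} = 196418 and F_{26} = 121393:
F_{28} = F_{27} + F_{26} = 196418 + 121393 = 317811
F_{29} = F_{28} + F_{27} = 317811 + 196418 = 514229
F_{30} = F_{29} + F_{28} = 514229 + 317811 = 832040
F_{31} = F_{30} + F_{29} = 832040 + 514229 = 1346269

1346269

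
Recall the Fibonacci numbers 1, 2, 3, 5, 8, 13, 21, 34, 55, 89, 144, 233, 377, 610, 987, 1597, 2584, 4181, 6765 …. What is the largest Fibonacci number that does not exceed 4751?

4181

4181 ≤ 4751 < 6765, so the largest Fibonacci number not exceeding 4751 is 4181.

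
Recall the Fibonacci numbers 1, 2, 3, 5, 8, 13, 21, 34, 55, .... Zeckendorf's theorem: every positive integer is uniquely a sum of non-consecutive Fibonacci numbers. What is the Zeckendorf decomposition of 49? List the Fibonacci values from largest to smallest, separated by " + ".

34 + 13 + 2

Greedy algorithm:
subtract 34 from 49: 15 remains
subtract 13 from 15: 2 remains
subtract 2 from 2: 0 remains
So 49 = 34 + 13 + 2, with no two terms consecutive in the sequence.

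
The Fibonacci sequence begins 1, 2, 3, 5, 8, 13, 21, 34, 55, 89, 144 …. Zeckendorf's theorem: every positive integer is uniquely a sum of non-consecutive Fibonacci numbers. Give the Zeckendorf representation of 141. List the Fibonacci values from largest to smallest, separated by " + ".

141: greatest Fibonacci not exceeding it is 89, leaving 52
52: greatest Fibonacci not exceeding it is 34, leaving 18
18: greatest Fibonacci not exceeding it is 13, leaving 5
5: greatest Fibonacci not exceeding it is 5, leaving 0
So 141 = 89 + 34 + 13 + 5, with no two terms consecutive in the sequence.

89 + 34 + 13 + 5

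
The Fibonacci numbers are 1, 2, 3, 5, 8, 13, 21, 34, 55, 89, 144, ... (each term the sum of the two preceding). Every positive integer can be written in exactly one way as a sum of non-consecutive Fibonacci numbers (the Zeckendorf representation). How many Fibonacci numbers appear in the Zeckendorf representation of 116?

4

largest Fibonacci ≤ 116 is 89; 116 − 89 = 27
largest Fibonacci ≤ 27 is 21; 27 − 21 = 6
largest Fibonacci ≤ 6 is 5; 6 − 5 = 1
largest Fibonacci ≤ 1 is 1; 1 − 1 = 0
116 = 89 + 21 + 5 + 1, which has 4 terms.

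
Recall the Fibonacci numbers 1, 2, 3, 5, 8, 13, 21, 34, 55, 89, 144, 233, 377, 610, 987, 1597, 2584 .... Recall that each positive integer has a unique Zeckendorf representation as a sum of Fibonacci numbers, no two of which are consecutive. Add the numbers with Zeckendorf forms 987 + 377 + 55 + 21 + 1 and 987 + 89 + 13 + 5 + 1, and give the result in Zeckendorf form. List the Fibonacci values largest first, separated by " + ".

1597 + 610 + 233 + 89 + 5 + 2

The two numbers are 1441 and 1095, so their sum is 2536.
take 1597 (≤ 2536); 2536 − 1597 = 939
take 610 (≤ 939); 939 − 610 = 329
take 233 (≤ 329); 329 − 233 = 96
take 89 (≤ 96); 96 − 89 = 7
take 5 (≤ 7); 7 − 5 = 2
take 2 (≤ 2); 2 − 2 = 0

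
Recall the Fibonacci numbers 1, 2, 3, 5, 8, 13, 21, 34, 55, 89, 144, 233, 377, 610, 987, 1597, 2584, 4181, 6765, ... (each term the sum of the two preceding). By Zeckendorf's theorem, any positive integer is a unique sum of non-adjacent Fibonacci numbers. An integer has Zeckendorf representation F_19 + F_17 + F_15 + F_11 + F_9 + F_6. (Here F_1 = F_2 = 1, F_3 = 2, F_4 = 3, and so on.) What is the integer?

6519

F_19 + F_17 + F_15 + F_11 + F_9 + F_6 = 4181 + 1597 + 610 + 89 + 34 + 8 = 6519.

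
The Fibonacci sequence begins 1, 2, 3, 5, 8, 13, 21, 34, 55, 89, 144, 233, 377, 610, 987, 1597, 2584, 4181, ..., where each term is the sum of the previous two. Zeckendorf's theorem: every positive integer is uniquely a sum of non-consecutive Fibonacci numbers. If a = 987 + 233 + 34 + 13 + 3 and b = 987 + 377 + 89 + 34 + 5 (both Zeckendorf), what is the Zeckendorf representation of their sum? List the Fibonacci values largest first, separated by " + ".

The two numbers are 1270 and 1492, so their sum is 2762.
Greedily peel off the largest Fibonacci term at each step:
2762 − 2584 = 178
178 − 144 = 34
34 − 34 = 0

2584 + 144 + 34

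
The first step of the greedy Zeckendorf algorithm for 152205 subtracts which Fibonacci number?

121393 ≤ 152205 < 196418, so the largest Fibonacci number not exceeding 152205 is 121393.

121393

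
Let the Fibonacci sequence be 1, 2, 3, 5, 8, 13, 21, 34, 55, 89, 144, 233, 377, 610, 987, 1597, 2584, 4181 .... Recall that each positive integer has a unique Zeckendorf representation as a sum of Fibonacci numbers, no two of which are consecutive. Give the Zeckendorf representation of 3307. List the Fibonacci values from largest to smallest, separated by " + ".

Greedy algorithm:
3307: greatest Fibonacci not exceeding it is 2584, leaving 723
723: greatest Fibonacci not exceeding it is 610, leaving 113
113: greatest Fibonacci not exceeding it is 89, leaving 24
24: greatest Fibonacci not exceeding it is 21, leaving 3
3: greatest Fibonacci not exceeding it is 3, leaving 0
So 3307 = 2584 + 610 + 89 + 21 + 3, with no two terms consecutive in the sequence.

2584 + 610 + 89 + 21 + 3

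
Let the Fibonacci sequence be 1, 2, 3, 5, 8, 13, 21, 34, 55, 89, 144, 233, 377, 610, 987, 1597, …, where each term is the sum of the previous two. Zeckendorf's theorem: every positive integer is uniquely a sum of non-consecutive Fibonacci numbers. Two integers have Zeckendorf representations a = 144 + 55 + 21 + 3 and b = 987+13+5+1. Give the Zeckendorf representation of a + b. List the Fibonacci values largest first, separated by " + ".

987 + 233 + 8 + 1

The two numbers are 223 and 1006, so their sum is 1229.
Repeatedly subtract the largest Fibonacci number that fits:
987 ≤ 1229 < 1597, so take 987; remainder 242
233 ≤ 242 < 377, so take 233; remainder 9
8 ≤ 9 < 13, so take 8; remainder 1
1 ≤ 1 < 2, so take 1; remainder 0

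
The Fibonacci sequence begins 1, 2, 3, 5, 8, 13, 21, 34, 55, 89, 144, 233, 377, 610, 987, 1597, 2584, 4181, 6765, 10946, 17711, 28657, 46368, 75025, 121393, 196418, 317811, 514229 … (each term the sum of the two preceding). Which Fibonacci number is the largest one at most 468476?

317811 ≤ 468476 < 514229, so the largest Fibonacci number not exceeding 468476 is 317811.

317811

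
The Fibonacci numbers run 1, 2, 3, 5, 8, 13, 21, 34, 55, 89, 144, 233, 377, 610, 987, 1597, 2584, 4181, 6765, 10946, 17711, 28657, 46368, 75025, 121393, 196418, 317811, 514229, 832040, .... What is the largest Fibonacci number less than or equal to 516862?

514229

514229 ≤ 516862 < 832040, so the largest Fibonacci number not exceeding 516862 is 514229.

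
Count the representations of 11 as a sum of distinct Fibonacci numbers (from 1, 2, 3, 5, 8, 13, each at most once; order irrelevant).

3

Each representation comes from the Zeckendorf form by replacing some F_k with F_{k−1} + F_{k−2} where possible.
11 = 8+3 = 8+2+1 = 5+3+2+1 — 3 representations.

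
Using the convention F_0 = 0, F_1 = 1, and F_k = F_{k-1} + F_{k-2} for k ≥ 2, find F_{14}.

377

Iterating the recurrence up to F_{10} = 55 and F_{9} = 34:
F_{11} = F_{10} + F_{9} = 55 + 34 = 89
F_{12} = F_{11} + F_{10} = 89 + 55 = 144
F_{13} = F_{12} + F_{11} = 144 + 89 = 233
F_{14} = F_{13} + F_{12} = 233 + 144 = 377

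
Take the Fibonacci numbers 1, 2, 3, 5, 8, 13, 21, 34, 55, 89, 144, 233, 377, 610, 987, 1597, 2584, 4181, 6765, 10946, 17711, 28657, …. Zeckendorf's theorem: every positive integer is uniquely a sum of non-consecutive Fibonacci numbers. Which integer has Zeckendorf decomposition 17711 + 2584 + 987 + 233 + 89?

21604

17711 + 2584 + 987 + 233 + 89 = 21604.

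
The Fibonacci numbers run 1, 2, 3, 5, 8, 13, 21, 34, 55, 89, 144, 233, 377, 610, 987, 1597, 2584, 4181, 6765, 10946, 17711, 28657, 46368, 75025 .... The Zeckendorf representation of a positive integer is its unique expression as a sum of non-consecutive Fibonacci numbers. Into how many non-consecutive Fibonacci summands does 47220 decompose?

5

Greedily peel off the largest Fibonacci term at each step:
46368 ≤ 47220 < 75025, so take 46368; remainder 852
610 ≤ 852 < 987, so take 610; remainder 242
233 ≤ 242 < 377, so take 233; remainder 9
8 ≤ 9 < 13, so take 8; remainder 1
1 ≤ 1 < 2, so take 1; remainder 0
47220 = 46368 + 610 + 233 + 8 + 1, which has 5 terms.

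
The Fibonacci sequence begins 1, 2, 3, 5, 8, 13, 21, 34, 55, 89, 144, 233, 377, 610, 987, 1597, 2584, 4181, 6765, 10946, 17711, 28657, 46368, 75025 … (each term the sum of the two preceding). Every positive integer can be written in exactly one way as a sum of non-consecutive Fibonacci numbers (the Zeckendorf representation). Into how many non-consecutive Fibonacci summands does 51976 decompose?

6

take 46368 (≤ 51976); 51976 − 46368 = 5608
take 4181 (≤ 5608); 5608 − 4181 = 1427
take 987 (≤ 1427); 1427 − 987 = 440
take 377 (≤ 440); 440 − 377 = 63
take 55 (≤ 63); 63 − 55 = 8
take 8 (≤ 8); 8 − 8 = 0
51976 = 46368 + 4181 + 987 + 377 + 55 + 8, which has 6 terms.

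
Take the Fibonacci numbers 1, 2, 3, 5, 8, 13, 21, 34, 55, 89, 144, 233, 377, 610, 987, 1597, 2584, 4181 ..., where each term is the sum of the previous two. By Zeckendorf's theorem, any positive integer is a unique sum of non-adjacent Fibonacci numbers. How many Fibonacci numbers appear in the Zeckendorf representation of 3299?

5

Greedy algorithm:
3299: greatest Fibonacci not exceeding it is 2584, leaving 715
715: greatest Fibonacci not exceeding it is 610, leaving 105
105: greatest Fibonacci not exceeding it is 89, leaving 16
16: greatest Fibonacci not exceeding it is 13, leaving 3
3: greatest Fibonacci not exceeding it is 3, leaving 0
3299 = 2584 + 610 + 89 + 13 + 3, which has 5 terms.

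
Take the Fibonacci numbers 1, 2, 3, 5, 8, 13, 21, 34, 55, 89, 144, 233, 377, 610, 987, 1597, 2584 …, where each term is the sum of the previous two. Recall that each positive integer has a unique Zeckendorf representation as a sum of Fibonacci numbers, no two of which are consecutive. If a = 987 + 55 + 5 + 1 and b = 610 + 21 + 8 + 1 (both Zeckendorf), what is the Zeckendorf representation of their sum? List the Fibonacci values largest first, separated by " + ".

1597 + 89 + 2

The two numbers are 1048 and 640, so their sum is 1688.
Greedy algorithm:
1688 − 1597 = 91
91 − 89 = 2
2 − 2 = 0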